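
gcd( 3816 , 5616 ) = 72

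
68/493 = 4/29 = 0.14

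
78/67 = 1 + 11/67 =1.16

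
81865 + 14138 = 96003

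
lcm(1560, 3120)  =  3120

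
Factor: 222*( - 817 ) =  - 2^1*3^1*19^1*37^1*43^1 = - 181374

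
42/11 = 3 + 9/11=3.82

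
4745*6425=30486625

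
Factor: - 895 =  - 5^1*179^1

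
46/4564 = 23/2282  =  0.01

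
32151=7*4593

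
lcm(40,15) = 120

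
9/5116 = 9/5116 = 0.00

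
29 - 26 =3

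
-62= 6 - 68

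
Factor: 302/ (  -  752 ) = -151/376 = -2^( - 3) *47^( - 1 )*151^1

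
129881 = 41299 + 88582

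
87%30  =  27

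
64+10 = 74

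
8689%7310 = 1379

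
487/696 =487/696 = 0.70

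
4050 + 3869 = 7919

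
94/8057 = 94/8057 = 0.01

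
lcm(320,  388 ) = 31040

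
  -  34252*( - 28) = 959056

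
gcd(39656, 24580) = 4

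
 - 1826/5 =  - 366 + 4/5 = - 365.20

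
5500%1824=28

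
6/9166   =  3/4583 = 0.00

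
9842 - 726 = 9116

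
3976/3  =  3976/3=1325.33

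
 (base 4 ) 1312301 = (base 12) 4495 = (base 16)1DB1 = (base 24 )d4h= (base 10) 7601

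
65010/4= 32505/2= 16252.50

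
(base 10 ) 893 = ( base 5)12033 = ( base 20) 24d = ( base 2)1101111101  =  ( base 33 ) r2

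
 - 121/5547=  - 121/5547 = - 0.02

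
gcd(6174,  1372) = 686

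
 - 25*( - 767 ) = 19175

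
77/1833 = 77/1833 = 0.04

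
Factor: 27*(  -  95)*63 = -161595 = - 3^5*5^1*7^1*19^1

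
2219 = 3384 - 1165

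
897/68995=897/68995 = 0.01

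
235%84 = 67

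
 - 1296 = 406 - 1702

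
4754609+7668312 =12422921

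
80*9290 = 743200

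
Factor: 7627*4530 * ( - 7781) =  - 2^1*3^1*5^1*29^1*31^1*151^1 *251^1 *263^1  =  - 268835962110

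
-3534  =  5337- 8871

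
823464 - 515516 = 307948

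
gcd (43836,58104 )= 12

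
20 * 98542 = 1970840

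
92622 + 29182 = 121804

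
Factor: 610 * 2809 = 1713490= 2^1*5^1*53^2*61^1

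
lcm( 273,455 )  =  1365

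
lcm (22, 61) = 1342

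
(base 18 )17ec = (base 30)98o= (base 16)20AC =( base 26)c9i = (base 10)8364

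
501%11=6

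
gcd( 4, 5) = 1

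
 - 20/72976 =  - 5/18244 = - 0.00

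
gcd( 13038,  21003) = 3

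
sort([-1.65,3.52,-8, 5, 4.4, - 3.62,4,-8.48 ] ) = [-8.48,- 8, - 3.62,  -  1.65,3.52,4,4.4,5 ] 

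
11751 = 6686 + 5065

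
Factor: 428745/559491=505/659 = 5^1*101^1*659^(  -  1)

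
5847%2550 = 747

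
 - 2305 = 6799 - 9104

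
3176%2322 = 854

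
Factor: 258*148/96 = 2^( - 2)*37^1 * 43^1 = 1591/4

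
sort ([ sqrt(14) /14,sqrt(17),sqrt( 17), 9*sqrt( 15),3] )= [sqrt( 14) /14 , 3, sqrt(17), sqrt(17 ), 9*sqrt(15 ) ] 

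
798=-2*( - 399) 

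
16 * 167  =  2672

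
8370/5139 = 1 + 359/571 =1.63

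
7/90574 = 7/90574 = 0.00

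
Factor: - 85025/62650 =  - 19/14 = - 2^( - 1) * 7^( - 1)*19^1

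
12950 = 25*518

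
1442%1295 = 147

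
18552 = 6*3092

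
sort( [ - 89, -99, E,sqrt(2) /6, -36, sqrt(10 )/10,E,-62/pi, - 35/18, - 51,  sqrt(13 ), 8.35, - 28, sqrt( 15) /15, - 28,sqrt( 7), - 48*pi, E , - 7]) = [ - 48*pi,-99 , - 89, - 51, - 36, - 28,  -  28, - 62/pi  , -7, - 35/18,  sqrt( 2 ) /6, sqrt(15)/15, sqrt(10) /10 , sqrt(7),E,E,E,sqrt(13),8.35 ] 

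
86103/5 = 86103/5 = 17220.60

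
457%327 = 130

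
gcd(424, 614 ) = 2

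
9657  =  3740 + 5917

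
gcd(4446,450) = 18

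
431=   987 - 556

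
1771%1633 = 138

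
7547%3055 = 1437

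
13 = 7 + 6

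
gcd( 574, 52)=2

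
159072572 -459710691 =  - 300638119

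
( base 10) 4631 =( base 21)AAB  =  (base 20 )BBB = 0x1217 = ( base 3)20100112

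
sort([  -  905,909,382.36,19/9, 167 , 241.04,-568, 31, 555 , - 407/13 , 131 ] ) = [ - 905, -568, - 407/13,19/9,  31, 131,167, 241.04, 382.36, 555, 909 ] 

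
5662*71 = 402002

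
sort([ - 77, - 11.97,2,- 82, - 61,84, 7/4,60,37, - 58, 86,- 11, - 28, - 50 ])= [  -  82 , - 77, - 61, - 58, - 50, - 28,-11.97, -11,7/4,2, 37,60,84,86 ] 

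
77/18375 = 11/2625 = 0.00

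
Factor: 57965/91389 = 3^(-1)*5^1*41^(-1 )*743^( - 1 ) * 11593^1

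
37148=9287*4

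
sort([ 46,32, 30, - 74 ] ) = [ - 74,30, 32, 46] 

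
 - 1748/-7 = 249 + 5/7 =249.71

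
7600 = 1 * 7600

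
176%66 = 44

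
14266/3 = 14266/3 = 4755.33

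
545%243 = 59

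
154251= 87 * 1773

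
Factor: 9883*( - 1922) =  - 18995126 = -2^1*31^2*9883^1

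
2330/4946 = 1165/2473  =  0.47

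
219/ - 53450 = - 219/53450 = -  0.00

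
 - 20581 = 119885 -140466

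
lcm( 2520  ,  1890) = 7560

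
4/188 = 1/47 = 0.02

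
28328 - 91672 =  - 63344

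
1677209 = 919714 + 757495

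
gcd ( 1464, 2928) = 1464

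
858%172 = 170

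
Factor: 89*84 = 7476 = 2^2*3^1*7^1*89^1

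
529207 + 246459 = 775666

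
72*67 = 4824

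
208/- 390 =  - 1 + 7/15 = - 0.53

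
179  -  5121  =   - 4942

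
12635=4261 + 8374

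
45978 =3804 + 42174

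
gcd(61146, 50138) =86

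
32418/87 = 372 + 18/29 = 372.62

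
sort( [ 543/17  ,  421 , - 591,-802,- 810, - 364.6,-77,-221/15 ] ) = [ - 810, - 802,-591, - 364.6,-77 , - 221/15, 543/17,  421 ] 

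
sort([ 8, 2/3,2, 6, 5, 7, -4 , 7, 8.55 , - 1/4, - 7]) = [ - 7,- 4,-1/4, 2/3, 2, 5 , 6,7, 7,8,8.55 ]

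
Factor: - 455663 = -13^1*35051^1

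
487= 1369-882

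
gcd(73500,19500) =1500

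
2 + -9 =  - 7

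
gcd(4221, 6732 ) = 9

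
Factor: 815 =5^1*163^1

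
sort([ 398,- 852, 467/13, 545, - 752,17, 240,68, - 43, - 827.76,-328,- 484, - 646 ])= [  -  852,- 827.76,  -  752, - 646,  -  484, -328,  -  43,17  ,  467/13, 68 , 240, 398,545] 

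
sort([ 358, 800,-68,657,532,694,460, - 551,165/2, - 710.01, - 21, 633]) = [ - 710.01,-551,-68, - 21, 165/2,358,460,532,633,657,694,800]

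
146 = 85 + 61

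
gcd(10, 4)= 2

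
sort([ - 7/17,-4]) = [-4,-7/17]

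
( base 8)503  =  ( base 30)an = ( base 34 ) 9H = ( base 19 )h0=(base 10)323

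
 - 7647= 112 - 7759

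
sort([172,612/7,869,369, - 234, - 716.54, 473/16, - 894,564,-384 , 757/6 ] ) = [ - 894, - 716.54,-384,- 234,473/16,612/7, 757/6,172, 369, 564,869 ] 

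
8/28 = 2/7  =  0.29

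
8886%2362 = 1800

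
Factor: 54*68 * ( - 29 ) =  - 2^3 * 3^3 * 17^1 * 29^1=- 106488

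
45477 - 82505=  - 37028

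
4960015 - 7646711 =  - 2686696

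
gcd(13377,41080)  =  13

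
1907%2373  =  1907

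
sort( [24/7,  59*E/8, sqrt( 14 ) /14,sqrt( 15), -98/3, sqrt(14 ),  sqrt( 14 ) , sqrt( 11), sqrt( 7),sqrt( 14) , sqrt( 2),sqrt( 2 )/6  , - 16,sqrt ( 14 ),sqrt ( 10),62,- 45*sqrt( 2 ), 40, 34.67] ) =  [ - 45*sqrt( 2 ) ,-98/3,-16, sqrt(2) /6 , sqrt( 14 ) /14,  sqrt( 2),sqrt(7 ),sqrt( 10),sqrt( 11),24/7,sqrt( 14),sqrt(14),sqrt( 14), sqrt( 14),sqrt( 15), 59 * E/8,34.67,40,62] 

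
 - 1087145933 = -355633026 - 731512907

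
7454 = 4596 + 2858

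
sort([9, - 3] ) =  [-3 , 9] 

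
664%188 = 100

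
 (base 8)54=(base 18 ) 28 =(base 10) 44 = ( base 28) 1G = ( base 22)20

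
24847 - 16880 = 7967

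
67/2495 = 67/2495=0.03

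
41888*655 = 27436640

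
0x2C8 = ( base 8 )1310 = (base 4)23020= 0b1011001000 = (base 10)712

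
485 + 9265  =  9750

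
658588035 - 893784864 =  - 235196829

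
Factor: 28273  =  7^2*577^1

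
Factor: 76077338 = 2^1*38038669^1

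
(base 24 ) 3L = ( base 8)135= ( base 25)3I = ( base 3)10110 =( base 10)93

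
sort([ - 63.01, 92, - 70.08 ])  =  [ - 70.08, - 63.01,92]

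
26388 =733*36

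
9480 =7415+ 2065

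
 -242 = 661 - 903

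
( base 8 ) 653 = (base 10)427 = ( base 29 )el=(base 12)2B7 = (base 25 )H2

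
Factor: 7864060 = 2^2*5^1 * 393203^1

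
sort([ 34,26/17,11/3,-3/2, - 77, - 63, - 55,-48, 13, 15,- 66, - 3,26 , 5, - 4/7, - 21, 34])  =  [-77,- 66, - 63,-55, - 48, - 21, - 3, - 3/2,-4/7, 26/17,  11/3,  5,13 , 15,26,34, 34]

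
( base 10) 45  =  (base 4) 231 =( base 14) 33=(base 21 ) 23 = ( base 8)55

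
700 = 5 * 140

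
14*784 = 10976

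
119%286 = 119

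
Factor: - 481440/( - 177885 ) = 544/201 = 2^5 * 3^ ( - 1 )*17^1*67^( - 1 )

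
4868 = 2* 2434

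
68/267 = 68/267 = 0.25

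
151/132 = 151/132 = 1.14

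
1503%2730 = 1503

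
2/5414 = 1/2707 = 0.00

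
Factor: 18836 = 2^2*17^1*277^1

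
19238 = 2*9619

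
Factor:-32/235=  - 2^5*5^( - 1) * 47^ (- 1)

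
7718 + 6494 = 14212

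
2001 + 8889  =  10890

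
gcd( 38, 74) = 2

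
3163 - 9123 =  - 5960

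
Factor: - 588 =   -  2^2 * 3^1*7^2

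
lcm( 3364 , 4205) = 16820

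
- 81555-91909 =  - 173464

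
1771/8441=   77/367 = 0.21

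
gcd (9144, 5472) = 72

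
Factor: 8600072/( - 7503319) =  -2^3*13^2 *1973^( - 1)*3803^(-1)*6361^1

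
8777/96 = 91 + 41/96   =  91.43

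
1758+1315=3073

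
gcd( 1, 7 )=1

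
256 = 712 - 456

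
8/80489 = 8/80489 = 0.00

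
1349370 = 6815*198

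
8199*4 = 32796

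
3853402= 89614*43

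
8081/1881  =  4 + 557/1881 = 4.30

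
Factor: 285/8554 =2^(-1 )*3^1*5^1*7^( - 1 )*13^(  -  1 )*19^1*47^(-1)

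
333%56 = 53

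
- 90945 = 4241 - 95186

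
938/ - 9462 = - 1 + 4262/4731 =-0.10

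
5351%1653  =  392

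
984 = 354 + 630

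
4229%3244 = 985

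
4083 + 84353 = 88436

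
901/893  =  1  +  8/893 = 1.01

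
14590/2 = 7295 = 7295.00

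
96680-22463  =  74217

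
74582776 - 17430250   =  57152526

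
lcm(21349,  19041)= 704517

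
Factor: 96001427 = 96001427^1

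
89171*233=20776843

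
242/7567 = 242/7567 =0.03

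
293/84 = 293/84 = 3.49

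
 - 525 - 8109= - 8634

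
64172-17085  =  47087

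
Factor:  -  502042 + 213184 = -288858 = - 2^1* 3^1*31^1*1553^1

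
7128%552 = 504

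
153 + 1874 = 2027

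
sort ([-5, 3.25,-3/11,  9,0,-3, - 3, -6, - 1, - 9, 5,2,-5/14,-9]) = [ - 9, - 9, - 6,-5,-3, - 3,- 1, - 5/14,-3/11, 0, 2, 3.25, 5,9]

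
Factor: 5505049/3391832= 2^( - 3)*11^1*359^( - 1) * 1181^( - 1) * 500459^1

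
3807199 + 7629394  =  11436593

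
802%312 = 178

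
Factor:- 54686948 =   -  2^2 * 41^1*333457^1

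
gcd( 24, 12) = 12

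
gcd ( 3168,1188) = 396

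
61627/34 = 1812 + 19/34 = 1812.56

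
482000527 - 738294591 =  - 256294064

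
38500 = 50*770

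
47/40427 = 47/40427 = 0.00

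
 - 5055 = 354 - 5409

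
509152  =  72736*7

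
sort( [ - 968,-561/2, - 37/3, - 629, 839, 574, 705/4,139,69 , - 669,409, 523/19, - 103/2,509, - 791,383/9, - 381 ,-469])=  [ - 968, - 791, - 669 , - 629, - 469, - 381, - 561/2, - 103/2, - 37/3,523/19,383/9,69,139,705/4,409,509 , 574, 839]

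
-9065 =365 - 9430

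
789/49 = 789/49=16.10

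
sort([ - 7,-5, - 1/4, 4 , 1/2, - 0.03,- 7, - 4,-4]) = [ - 7, - 7,- 5,-4, - 4, - 1/4, - 0.03, 1/2,  4] 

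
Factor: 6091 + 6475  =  12566 = 2^1*61^1 * 103^1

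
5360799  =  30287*177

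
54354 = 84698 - 30344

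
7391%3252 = 887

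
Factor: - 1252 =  - 2^2*313^1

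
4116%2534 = 1582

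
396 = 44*9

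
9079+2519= 11598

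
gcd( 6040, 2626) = 2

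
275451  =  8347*33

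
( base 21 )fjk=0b1101101111010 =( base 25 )B69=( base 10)7034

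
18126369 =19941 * 909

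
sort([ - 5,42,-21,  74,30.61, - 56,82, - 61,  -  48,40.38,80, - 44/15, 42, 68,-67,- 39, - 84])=[ - 84,-67,-61, - 56, - 48, - 39, - 21,-5, - 44/15, 30.61, 40.38 , 42, 42, 68, 74, 80,82 ] 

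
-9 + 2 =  - 7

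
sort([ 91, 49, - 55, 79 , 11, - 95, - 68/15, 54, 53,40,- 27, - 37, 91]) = [ - 95, - 55, - 37, - 27, - 68/15,11 , 40,49, 53, 54,79, 91,91 ] 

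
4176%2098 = 2078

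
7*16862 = 118034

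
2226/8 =1113/4 = 278.25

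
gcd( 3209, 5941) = 1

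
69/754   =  69/754  =  0.09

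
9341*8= 74728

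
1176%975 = 201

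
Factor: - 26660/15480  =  -2^( - 1)*3^( - 2 )*31^1 = -31/18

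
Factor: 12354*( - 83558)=  -  2^2*3^1*29^1* 41^1 * 71^1 * 1019^1 = -1032275532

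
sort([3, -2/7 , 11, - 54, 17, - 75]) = [ - 75 , - 54, - 2/7,3,11,17]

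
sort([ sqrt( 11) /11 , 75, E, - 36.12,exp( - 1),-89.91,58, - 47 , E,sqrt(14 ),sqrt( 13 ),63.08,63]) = [ - 89.91,-47, - 36.12, sqrt( 11) /11 , exp( - 1),  E,  E,sqrt( 13), sqrt(14),58, 63, 63.08,75]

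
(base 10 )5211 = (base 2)1010001011011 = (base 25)88B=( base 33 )4pu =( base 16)145B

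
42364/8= 10591/2 = 5295.50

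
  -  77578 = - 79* 982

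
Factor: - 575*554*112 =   -  35677600 = - 2^5*5^2*7^1* 23^1 * 277^1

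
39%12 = 3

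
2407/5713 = 83/197 = 0.42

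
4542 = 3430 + 1112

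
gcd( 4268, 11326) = 2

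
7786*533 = 4149938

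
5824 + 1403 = 7227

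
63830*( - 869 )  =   - 55468270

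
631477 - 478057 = 153420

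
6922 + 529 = 7451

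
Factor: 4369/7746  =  2^ ( - 1)*3^( - 1)  *17^1 * 257^1*1291^ ( - 1 )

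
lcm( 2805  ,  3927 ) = 19635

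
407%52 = 43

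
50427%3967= 2823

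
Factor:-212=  - 2^2*53^1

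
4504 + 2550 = 7054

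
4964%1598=170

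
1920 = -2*(-960 ) 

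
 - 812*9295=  - 7547540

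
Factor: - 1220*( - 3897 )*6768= 2^6* 3^4*5^1*47^1*61^1*433^1 =32177373120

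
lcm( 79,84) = 6636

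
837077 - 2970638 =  - 2133561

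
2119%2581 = 2119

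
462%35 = 7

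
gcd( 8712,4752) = 792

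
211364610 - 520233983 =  - 308869373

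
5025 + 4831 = 9856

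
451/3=451/3 = 150.33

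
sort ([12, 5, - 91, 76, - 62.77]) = [ - 91, - 62.77,5,12,76] 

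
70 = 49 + 21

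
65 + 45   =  110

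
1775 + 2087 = 3862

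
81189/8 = 81189/8 = 10148.62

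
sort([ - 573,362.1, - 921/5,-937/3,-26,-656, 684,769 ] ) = [ - 656, - 573,-937/3,-921/5, - 26, 362.1,684, 769]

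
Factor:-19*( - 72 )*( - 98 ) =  - 2^4*3^2*7^2*19^1=-134064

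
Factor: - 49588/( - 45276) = 3^( - 1)*7^( - 1)*23^1 = 23/21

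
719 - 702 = 17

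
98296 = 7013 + 91283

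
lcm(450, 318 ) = 23850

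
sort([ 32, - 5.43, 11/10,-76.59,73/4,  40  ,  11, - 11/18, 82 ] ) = [ - 76.59,  -  5.43, - 11/18,11/10 , 11, 73/4, 32, 40, 82] 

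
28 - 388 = -360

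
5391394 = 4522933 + 868461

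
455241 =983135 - 527894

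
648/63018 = 4/389= 0.01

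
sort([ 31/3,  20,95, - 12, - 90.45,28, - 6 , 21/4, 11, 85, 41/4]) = [ - 90.45,  -  12,-6,21/4, 41/4, 31/3 , 11,20, 28 , 85, 95 ]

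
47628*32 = 1524096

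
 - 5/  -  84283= 5/84283 = 0.00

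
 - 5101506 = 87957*( - 58)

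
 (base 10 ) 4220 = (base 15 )13b5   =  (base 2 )1000001111100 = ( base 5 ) 113340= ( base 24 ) 77K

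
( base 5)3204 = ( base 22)JB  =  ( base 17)184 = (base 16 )1AD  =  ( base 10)429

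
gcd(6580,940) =940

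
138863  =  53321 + 85542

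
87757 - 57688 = 30069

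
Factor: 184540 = 2^2*5^1 * 9227^1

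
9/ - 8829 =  - 1/981 = -0.00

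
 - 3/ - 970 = 3/970=0.00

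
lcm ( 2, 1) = 2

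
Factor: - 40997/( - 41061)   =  3^( - 1)*11^1*3727^1 * 13687^ ( - 1 ) 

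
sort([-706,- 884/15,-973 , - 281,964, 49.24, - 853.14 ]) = [ - 973 , - 853.14, - 706,-281 , - 884/15, 49.24, 964]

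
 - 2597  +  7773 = 5176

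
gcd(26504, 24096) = 8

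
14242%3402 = 634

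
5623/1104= 5 + 103/1104 = 5.09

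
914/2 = 457= 457.00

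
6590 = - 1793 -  - 8383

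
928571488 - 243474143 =685097345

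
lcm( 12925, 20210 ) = 1111550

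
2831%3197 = 2831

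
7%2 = 1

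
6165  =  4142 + 2023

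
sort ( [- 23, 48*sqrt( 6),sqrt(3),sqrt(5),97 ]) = [ - 23, sqrt (3),sqrt (5) , 97,48*sqrt( 6)]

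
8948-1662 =7286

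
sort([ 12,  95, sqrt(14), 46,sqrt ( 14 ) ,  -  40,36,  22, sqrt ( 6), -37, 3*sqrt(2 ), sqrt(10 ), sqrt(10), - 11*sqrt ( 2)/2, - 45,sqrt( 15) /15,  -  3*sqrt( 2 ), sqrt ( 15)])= [ - 45, - 40, - 37, - 11*sqrt( 2 ) /2 , - 3*sqrt( 2),  sqrt( 15) /15,  sqrt( 6), sqrt(10),  sqrt(  10),sqrt (14 ),sqrt ( 14),sqrt (15), 3*sqrt (2 ),12,22,36,  46,95 ]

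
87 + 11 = 98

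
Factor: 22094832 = 2^4 *3^1*17^1*27077^1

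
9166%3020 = 106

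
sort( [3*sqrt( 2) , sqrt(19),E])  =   [E,3*sqrt(2),sqrt( 19 ) ]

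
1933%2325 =1933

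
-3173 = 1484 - 4657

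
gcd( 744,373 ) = 1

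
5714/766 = 2857/383=7.46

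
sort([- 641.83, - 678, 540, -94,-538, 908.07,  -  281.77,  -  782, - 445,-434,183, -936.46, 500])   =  [ - 936.46, - 782,-678, -641.83,-538,-445,-434,-281.77, - 94, 183 , 500,540, 908.07]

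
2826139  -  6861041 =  - 4034902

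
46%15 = 1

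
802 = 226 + 576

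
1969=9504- 7535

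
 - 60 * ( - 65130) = 3907800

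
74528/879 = 74528/879 = 84.79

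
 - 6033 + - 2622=- 8655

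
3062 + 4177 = 7239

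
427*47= 20069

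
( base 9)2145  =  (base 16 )62C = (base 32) 1HC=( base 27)24e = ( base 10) 1580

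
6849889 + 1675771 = 8525660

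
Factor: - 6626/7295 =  - 2^1 * 5^( - 1)*1459^( - 1) * 3313^1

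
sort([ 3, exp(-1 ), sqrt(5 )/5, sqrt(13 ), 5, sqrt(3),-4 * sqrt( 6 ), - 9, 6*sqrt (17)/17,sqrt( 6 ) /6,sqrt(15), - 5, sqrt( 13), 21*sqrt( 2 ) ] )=[-4*sqrt( 6),-9,-5,exp (- 1), sqrt(6 )/6, sqrt(5 ) /5,6*  sqrt (17)/17, sqrt( 3) , 3,  sqrt(13) , sqrt(13 ),  sqrt(15), 5,21*sqrt(2 )]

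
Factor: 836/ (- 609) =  - 2^2*  3^( - 1)*7^( - 1)*11^1*19^1*29^( - 1)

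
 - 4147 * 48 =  - 199056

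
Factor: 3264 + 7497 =3^1*17^1*211^1 = 10761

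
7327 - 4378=2949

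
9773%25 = 23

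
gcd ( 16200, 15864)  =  24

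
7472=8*934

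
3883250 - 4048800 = -165550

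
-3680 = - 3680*1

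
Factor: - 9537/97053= - 17/173 = -17^1*173^( - 1 ) 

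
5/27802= 5/27802 = 0.00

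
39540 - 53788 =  - 14248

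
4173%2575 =1598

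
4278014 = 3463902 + 814112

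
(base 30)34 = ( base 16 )5e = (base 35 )2O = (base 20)4E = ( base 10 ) 94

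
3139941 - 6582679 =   -  3442738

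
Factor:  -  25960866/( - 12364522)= 12980433/6182261= 3^1*71^1* 149^1*409^1*6182261^( - 1)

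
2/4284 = 1/2142   =  0.00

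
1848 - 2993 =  - 1145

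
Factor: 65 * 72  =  2^3 * 3^2 * 5^1 * 13^1 = 4680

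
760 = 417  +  343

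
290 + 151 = 441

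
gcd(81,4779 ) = 81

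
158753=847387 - 688634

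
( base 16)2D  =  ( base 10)45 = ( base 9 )50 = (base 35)1a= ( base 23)1m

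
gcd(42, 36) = 6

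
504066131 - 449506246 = 54559885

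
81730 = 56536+25194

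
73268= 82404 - 9136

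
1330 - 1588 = - 258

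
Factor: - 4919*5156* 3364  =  -85318992496= - 2^4*29^2 * 1289^1 * 4919^1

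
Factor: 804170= 2^1 * 5^1 * 29^1*47^1 * 59^1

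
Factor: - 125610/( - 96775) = 2^1*3^1*5^( - 1)*7^ ( - 2)*53^1 = 318/245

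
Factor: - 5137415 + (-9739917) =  - 14877332 = -2^2 * 3719333^1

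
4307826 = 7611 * 566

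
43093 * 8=344744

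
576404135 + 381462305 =957866440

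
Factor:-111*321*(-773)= 27542763 = 3^2 * 37^1*107^1*773^1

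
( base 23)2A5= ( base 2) 10100001101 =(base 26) 1nj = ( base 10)1293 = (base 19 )3b1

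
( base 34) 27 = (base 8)113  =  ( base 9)83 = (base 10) 75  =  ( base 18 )43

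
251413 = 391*643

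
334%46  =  12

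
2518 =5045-2527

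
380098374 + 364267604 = 744365978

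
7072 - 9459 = -2387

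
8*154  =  1232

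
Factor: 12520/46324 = 2^1*5^1*37^( - 1 ) = 10/37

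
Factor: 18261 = 3^2*2029^1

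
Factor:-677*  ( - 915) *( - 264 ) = - 163536120=- 2^3*3^2 * 5^1*11^1*61^1  *677^1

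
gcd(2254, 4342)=2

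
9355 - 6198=3157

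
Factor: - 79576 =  - 2^3*7^3*29^1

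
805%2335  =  805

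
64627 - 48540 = 16087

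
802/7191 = 802/7191 = 0.11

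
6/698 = 3/349 = 0.01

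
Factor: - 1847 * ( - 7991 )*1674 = 2^1 * 3^3 * 31^1*61^1* 131^1*1847^1= 24707197098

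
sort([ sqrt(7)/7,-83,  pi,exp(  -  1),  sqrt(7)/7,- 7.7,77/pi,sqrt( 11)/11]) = [ - 83,-7.7,sqrt (11 )/11,exp( -1),sqrt ( 7)/7,sqrt( 7)/7, pi, 77/pi]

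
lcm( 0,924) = 0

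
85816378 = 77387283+8429095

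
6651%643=221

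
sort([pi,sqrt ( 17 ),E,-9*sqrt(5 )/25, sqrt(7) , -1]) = [-1,-9*sqrt(5)/25,sqrt( 7 ),  E, pi,sqrt( 17)] 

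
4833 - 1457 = 3376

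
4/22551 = 4/22551=   0.00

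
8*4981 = 39848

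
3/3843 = 1/1281 =0.00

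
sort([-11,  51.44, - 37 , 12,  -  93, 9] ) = [ - 93, - 37,-11, 9, 12  ,  51.44] 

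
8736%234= 78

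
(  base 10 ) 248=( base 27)95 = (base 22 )b6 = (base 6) 1052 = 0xF8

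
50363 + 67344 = 117707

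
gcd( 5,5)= 5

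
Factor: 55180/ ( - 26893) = - 2^2 * 5^1*31^1*89^1*26893^( -1 )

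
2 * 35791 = 71582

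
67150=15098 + 52052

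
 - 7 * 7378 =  -51646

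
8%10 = 8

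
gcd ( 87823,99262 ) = 31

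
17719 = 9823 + 7896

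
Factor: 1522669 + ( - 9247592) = -7724923  =  -563^1*13721^1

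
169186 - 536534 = - 367348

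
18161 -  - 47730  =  65891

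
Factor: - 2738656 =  - 2^5*23^1*61^2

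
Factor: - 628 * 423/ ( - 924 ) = 22137/77 =3^1 * 7^( - 1)*11^(-1)*47^1*157^1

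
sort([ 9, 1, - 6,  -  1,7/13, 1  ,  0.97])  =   [-6 , - 1, 7/13,0.97, 1,  1 , 9 ] 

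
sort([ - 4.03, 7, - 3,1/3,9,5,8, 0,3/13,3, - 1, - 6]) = [ - 6, - 4.03, - 3, - 1,0, 3/13,1/3, 3,5,7,8, 9 ]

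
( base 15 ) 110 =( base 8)360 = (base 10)240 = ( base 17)E2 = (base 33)79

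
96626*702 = 67831452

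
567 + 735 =1302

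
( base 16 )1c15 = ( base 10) 7189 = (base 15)21e4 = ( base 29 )8FQ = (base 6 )53141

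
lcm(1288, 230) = 6440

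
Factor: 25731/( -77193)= - 3^(-1) = - 1/3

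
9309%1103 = 485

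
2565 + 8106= 10671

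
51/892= 51/892 = 0.06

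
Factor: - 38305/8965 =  - 11^( - 1)*47^1=- 47/11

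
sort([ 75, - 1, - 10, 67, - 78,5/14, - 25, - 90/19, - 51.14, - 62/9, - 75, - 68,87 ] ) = [ - 78, - 75, -68 , -51.14, - 25, - 10,  -  62/9, - 90/19, - 1 , 5/14,67,75,87 ] 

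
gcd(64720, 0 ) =64720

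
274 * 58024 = 15898576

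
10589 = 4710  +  5879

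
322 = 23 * 14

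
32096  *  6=192576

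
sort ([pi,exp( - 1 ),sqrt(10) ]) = [exp(  -  1),pi,sqrt( 10) ] 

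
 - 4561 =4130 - 8691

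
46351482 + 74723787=121075269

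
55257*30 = 1657710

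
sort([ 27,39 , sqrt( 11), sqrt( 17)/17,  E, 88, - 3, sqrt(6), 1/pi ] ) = [  -  3, sqrt (17)/17, 1/pi, sqrt( 6),E,sqrt(11),27, 39,88]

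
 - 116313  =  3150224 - 3266537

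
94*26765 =2515910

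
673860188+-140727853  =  533132335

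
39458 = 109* 362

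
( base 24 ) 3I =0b1011010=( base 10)90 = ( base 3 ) 10100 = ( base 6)230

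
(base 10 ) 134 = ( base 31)4a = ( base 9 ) 158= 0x86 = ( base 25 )59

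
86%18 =14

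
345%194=151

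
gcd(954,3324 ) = 6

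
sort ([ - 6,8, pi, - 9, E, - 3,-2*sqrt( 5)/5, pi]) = [-9, - 6,  -  3,-2*sqrt( 5)/5, E, pi,  pi,8] 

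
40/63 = 40/63 = 0.63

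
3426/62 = 55 + 8/31  =  55.26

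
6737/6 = 1122+5/6 = 1122.83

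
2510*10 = 25100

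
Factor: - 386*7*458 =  - 1237516=- 2^2*7^1*193^1*229^1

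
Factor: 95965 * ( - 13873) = -1331322445 =- 5^1*17^1*1129^1*13873^1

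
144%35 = 4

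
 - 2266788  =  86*(-26358)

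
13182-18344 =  - 5162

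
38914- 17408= 21506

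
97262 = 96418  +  844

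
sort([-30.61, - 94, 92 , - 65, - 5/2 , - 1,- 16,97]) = [  -  94,-65,  -  30.61, - 16, - 5/2, - 1, 92, 97 ] 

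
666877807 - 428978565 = 237899242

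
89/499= 89/499 = 0.18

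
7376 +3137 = 10513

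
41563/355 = 117 + 28/355 = 117.08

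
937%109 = 65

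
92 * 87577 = 8057084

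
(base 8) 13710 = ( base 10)6088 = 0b1011111001000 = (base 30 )6MS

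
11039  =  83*133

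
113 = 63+50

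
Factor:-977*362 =-353674  =  -2^1 * 181^1 * 977^1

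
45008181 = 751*59931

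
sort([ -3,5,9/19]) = [ - 3,9/19,5]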